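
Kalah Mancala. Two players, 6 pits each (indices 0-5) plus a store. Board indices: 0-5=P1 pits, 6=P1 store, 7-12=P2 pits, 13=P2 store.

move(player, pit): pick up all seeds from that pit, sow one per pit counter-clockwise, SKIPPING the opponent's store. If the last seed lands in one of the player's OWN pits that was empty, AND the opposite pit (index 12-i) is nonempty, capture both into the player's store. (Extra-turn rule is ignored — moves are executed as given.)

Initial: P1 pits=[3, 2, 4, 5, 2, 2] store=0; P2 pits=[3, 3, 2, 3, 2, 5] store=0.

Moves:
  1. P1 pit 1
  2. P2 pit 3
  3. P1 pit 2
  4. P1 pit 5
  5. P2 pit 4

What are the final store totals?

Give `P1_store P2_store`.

Move 1: P1 pit1 -> P1=[3,0,5,6,2,2](0) P2=[3,3,2,3,2,5](0)
Move 2: P2 pit3 -> P1=[3,0,5,6,2,2](0) P2=[3,3,2,0,3,6](1)
Move 3: P1 pit2 -> P1=[3,0,0,7,3,3](1) P2=[4,3,2,0,3,6](1)
Move 4: P1 pit5 -> P1=[3,0,0,7,3,0](2) P2=[5,4,2,0,3,6](1)
Move 5: P2 pit4 -> P1=[4,0,0,7,3,0](2) P2=[5,4,2,0,0,7](2)

Answer: 2 2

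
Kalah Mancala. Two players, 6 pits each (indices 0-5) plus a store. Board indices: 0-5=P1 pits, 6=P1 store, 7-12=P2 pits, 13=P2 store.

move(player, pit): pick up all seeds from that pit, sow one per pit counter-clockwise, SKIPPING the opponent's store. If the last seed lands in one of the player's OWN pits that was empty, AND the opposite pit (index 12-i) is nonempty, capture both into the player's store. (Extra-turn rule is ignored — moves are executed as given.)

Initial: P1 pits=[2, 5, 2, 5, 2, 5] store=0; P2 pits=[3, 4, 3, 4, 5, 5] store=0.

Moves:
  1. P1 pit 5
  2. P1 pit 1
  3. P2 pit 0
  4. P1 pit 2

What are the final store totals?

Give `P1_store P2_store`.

Move 1: P1 pit5 -> P1=[2,5,2,5,2,0](1) P2=[4,5,4,5,5,5](0)
Move 2: P1 pit1 -> P1=[2,0,3,6,3,1](2) P2=[4,5,4,5,5,5](0)
Move 3: P2 pit0 -> P1=[2,0,3,6,3,1](2) P2=[0,6,5,6,6,5](0)
Move 4: P1 pit2 -> P1=[2,0,0,7,4,2](2) P2=[0,6,5,6,6,5](0)

Answer: 2 0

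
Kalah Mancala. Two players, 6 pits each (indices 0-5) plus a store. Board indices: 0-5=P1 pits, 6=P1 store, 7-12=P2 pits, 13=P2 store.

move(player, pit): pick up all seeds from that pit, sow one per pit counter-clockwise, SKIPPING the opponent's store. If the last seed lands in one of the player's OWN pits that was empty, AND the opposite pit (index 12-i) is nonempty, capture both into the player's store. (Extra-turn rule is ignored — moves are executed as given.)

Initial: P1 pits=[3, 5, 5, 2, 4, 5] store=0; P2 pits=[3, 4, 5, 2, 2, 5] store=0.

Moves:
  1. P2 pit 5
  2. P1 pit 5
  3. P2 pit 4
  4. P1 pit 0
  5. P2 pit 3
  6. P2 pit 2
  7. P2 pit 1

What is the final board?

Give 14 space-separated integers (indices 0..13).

Answer: 1 8 7 4 5 0 1 4 0 1 2 3 4 5

Derivation:
Move 1: P2 pit5 -> P1=[4,6,6,3,4,5](0) P2=[3,4,5,2,2,0](1)
Move 2: P1 pit5 -> P1=[4,6,6,3,4,0](1) P2=[4,5,6,3,2,0](1)
Move 3: P2 pit4 -> P1=[4,6,6,3,4,0](1) P2=[4,5,6,3,0,1](2)
Move 4: P1 pit0 -> P1=[0,7,7,4,5,0](1) P2=[4,5,6,3,0,1](2)
Move 5: P2 pit3 -> P1=[0,7,7,4,5,0](1) P2=[4,5,6,0,1,2](3)
Move 6: P2 pit2 -> P1=[1,8,7,4,5,0](1) P2=[4,5,0,1,2,3](4)
Move 7: P2 pit1 -> P1=[1,8,7,4,5,0](1) P2=[4,0,1,2,3,4](5)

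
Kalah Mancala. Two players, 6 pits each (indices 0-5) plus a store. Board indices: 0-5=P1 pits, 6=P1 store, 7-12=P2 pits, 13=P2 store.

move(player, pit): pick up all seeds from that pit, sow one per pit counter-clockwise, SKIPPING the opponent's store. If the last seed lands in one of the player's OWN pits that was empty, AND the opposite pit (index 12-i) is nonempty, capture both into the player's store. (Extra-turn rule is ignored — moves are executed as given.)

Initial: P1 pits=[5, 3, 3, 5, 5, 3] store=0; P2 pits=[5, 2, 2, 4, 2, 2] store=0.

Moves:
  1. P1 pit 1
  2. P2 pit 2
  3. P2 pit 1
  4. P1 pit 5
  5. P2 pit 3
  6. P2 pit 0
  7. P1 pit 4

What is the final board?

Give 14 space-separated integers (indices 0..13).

Move 1: P1 pit1 -> P1=[5,0,4,6,6,3](0) P2=[5,2,2,4,2,2](0)
Move 2: P2 pit2 -> P1=[5,0,4,6,6,3](0) P2=[5,2,0,5,3,2](0)
Move 3: P2 pit1 -> P1=[5,0,4,6,6,3](0) P2=[5,0,1,6,3,2](0)
Move 4: P1 pit5 -> P1=[5,0,4,6,6,0](1) P2=[6,1,1,6,3,2](0)
Move 5: P2 pit3 -> P1=[6,1,5,6,6,0](1) P2=[6,1,1,0,4,3](1)
Move 6: P2 pit0 -> P1=[6,1,5,6,6,0](1) P2=[0,2,2,1,5,4](2)
Move 7: P1 pit4 -> P1=[6,1,5,6,0,1](2) P2=[1,3,3,2,5,4](2)

Answer: 6 1 5 6 0 1 2 1 3 3 2 5 4 2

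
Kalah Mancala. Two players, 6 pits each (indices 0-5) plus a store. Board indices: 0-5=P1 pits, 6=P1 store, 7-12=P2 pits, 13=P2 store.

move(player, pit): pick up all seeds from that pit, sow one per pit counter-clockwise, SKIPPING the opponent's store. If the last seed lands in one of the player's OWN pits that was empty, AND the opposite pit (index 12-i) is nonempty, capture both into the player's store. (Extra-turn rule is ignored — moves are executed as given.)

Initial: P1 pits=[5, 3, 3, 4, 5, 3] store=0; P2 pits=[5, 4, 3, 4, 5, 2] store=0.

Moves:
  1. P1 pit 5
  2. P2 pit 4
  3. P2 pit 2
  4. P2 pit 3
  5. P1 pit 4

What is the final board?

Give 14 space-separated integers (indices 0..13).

Answer: 7 5 4 4 0 1 2 7 6 1 0 2 5 2

Derivation:
Move 1: P1 pit5 -> P1=[5,3,3,4,5,0](1) P2=[6,5,3,4,5,2](0)
Move 2: P2 pit4 -> P1=[6,4,4,4,5,0](1) P2=[6,5,3,4,0,3](1)
Move 3: P2 pit2 -> P1=[6,4,4,4,5,0](1) P2=[6,5,0,5,1,4](1)
Move 4: P2 pit3 -> P1=[7,5,4,4,5,0](1) P2=[6,5,0,0,2,5](2)
Move 5: P1 pit4 -> P1=[7,5,4,4,0,1](2) P2=[7,6,1,0,2,5](2)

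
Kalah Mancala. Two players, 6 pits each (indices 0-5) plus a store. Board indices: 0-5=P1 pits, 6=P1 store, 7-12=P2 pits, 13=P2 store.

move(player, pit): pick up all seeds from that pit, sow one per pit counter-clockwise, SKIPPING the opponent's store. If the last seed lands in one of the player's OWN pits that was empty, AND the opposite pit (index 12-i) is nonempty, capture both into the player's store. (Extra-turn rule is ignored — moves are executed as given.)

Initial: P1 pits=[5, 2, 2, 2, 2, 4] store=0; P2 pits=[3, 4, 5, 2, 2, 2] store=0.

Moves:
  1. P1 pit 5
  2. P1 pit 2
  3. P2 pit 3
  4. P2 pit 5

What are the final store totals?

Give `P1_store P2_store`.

Move 1: P1 pit5 -> P1=[5,2,2,2,2,0](1) P2=[4,5,6,2,2,2](0)
Move 2: P1 pit2 -> P1=[5,2,0,3,3,0](1) P2=[4,5,6,2,2,2](0)
Move 3: P2 pit3 -> P1=[5,2,0,3,3,0](1) P2=[4,5,6,0,3,3](0)
Move 4: P2 pit5 -> P1=[6,3,0,3,3,0](1) P2=[4,5,6,0,3,0](1)

Answer: 1 1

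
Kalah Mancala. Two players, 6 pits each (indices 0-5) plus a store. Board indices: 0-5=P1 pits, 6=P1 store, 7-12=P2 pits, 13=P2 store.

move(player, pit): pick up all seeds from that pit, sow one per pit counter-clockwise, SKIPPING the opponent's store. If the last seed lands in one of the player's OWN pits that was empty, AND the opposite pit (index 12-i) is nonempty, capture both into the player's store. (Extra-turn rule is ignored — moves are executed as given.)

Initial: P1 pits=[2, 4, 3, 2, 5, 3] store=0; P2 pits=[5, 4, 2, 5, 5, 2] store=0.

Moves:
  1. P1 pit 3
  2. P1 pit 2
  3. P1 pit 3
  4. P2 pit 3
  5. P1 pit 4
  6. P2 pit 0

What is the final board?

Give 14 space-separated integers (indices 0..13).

Move 1: P1 pit3 -> P1=[2,4,3,0,6,4](0) P2=[5,4,2,5,5,2](0)
Move 2: P1 pit2 -> P1=[2,4,0,1,7,5](0) P2=[5,4,2,5,5,2](0)
Move 3: P1 pit3 -> P1=[2,4,0,0,8,5](0) P2=[5,4,2,5,5,2](0)
Move 4: P2 pit3 -> P1=[3,5,0,0,8,5](0) P2=[5,4,2,0,6,3](1)
Move 5: P1 pit4 -> P1=[3,5,0,0,0,6](1) P2=[6,5,3,1,7,4](1)
Move 6: P2 pit0 -> P1=[3,5,0,0,0,6](1) P2=[0,6,4,2,8,5](2)

Answer: 3 5 0 0 0 6 1 0 6 4 2 8 5 2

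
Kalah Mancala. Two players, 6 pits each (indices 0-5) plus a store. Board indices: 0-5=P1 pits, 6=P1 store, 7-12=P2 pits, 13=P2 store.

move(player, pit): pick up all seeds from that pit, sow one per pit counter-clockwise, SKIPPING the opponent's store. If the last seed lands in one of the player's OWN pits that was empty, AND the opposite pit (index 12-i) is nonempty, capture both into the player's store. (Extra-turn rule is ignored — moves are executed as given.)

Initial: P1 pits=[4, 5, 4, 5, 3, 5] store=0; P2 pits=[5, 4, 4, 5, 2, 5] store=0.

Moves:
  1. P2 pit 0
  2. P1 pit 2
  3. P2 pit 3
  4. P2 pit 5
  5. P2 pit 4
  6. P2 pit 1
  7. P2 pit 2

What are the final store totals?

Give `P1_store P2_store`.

Answer: 1 5

Derivation:
Move 1: P2 pit0 -> P1=[4,5,4,5,3,5](0) P2=[0,5,5,6,3,6](0)
Move 2: P1 pit2 -> P1=[4,5,0,6,4,6](1) P2=[0,5,5,6,3,6](0)
Move 3: P2 pit3 -> P1=[5,6,1,6,4,6](1) P2=[0,5,5,0,4,7](1)
Move 4: P2 pit5 -> P1=[6,7,2,7,5,7](1) P2=[0,5,5,0,4,0](2)
Move 5: P2 pit4 -> P1=[7,8,2,7,5,7](1) P2=[0,5,5,0,0,1](3)
Move 6: P2 pit1 -> P1=[7,8,2,7,5,7](1) P2=[0,0,6,1,1,2](4)
Move 7: P2 pit2 -> P1=[8,9,2,7,5,7](1) P2=[0,0,0,2,2,3](5)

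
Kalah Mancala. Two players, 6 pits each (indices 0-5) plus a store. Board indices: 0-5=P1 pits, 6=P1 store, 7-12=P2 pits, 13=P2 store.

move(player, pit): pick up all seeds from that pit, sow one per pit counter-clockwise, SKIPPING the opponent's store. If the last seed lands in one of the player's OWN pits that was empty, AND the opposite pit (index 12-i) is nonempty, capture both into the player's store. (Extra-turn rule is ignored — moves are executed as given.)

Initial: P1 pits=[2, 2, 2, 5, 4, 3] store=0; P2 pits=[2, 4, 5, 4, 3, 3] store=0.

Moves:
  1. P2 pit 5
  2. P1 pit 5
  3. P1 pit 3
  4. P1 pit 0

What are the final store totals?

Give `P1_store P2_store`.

Answer: 8 1

Derivation:
Move 1: P2 pit5 -> P1=[3,3,2,5,4,3](0) P2=[2,4,5,4,3,0](1)
Move 2: P1 pit5 -> P1=[3,3,2,5,4,0](1) P2=[3,5,5,4,3,0](1)
Move 3: P1 pit3 -> P1=[3,3,2,0,5,1](2) P2=[4,6,5,4,3,0](1)
Move 4: P1 pit0 -> P1=[0,4,3,0,5,1](8) P2=[4,6,0,4,3,0](1)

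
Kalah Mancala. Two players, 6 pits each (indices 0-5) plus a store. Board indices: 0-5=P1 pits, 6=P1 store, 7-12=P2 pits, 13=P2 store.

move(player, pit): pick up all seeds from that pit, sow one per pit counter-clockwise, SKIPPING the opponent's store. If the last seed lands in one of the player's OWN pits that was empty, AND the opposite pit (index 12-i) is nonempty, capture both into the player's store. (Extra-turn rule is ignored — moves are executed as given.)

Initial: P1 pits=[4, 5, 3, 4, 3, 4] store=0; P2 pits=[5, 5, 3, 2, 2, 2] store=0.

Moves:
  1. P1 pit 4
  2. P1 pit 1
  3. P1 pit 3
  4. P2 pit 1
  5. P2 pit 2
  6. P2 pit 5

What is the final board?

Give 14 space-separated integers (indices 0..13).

Answer: 6 1 5 0 2 7 3 7 0 0 4 4 0 3

Derivation:
Move 1: P1 pit4 -> P1=[4,5,3,4,0,5](1) P2=[6,5,3,2,2,2](0)
Move 2: P1 pit1 -> P1=[4,0,4,5,1,6](2) P2=[6,5,3,2,2,2](0)
Move 3: P1 pit3 -> P1=[4,0,4,0,2,7](3) P2=[7,6,3,2,2,2](0)
Move 4: P2 pit1 -> P1=[5,0,4,0,2,7](3) P2=[7,0,4,3,3,3](1)
Move 5: P2 pit2 -> P1=[5,0,4,0,2,7](3) P2=[7,0,0,4,4,4](2)
Move 6: P2 pit5 -> P1=[6,1,5,0,2,7](3) P2=[7,0,0,4,4,0](3)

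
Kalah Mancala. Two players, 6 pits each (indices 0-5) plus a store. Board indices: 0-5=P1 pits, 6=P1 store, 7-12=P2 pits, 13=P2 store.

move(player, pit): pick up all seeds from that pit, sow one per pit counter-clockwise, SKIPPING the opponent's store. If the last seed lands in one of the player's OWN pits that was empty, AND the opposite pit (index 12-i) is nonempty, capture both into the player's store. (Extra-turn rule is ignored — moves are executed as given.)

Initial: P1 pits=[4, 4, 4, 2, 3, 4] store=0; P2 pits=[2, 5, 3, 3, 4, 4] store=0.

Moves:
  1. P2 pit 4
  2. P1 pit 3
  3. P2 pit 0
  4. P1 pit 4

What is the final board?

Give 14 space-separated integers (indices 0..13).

Answer: 5 5 4 0 0 6 1 1 7 4 3 0 5 1

Derivation:
Move 1: P2 pit4 -> P1=[5,5,4,2,3,4](0) P2=[2,5,3,3,0,5](1)
Move 2: P1 pit3 -> P1=[5,5,4,0,4,5](0) P2=[2,5,3,3,0,5](1)
Move 3: P2 pit0 -> P1=[5,5,4,0,4,5](0) P2=[0,6,4,3,0,5](1)
Move 4: P1 pit4 -> P1=[5,5,4,0,0,6](1) P2=[1,7,4,3,0,5](1)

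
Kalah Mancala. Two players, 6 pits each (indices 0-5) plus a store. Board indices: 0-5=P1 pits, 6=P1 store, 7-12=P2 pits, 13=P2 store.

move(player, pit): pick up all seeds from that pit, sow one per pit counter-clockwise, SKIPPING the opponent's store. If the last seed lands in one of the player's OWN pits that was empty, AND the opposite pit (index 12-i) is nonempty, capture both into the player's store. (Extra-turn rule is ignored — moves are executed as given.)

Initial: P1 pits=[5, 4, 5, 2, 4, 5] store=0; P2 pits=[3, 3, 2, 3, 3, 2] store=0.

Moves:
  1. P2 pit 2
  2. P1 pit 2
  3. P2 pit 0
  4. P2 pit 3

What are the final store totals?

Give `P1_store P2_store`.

Move 1: P2 pit2 -> P1=[5,4,5,2,4,5](0) P2=[3,3,0,4,4,2](0)
Move 2: P1 pit2 -> P1=[5,4,0,3,5,6](1) P2=[4,3,0,4,4,2](0)
Move 3: P2 pit0 -> P1=[5,4,0,3,5,6](1) P2=[0,4,1,5,5,2](0)
Move 4: P2 pit3 -> P1=[6,5,0,3,5,6](1) P2=[0,4,1,0,6,3](1)

Answer: 1 1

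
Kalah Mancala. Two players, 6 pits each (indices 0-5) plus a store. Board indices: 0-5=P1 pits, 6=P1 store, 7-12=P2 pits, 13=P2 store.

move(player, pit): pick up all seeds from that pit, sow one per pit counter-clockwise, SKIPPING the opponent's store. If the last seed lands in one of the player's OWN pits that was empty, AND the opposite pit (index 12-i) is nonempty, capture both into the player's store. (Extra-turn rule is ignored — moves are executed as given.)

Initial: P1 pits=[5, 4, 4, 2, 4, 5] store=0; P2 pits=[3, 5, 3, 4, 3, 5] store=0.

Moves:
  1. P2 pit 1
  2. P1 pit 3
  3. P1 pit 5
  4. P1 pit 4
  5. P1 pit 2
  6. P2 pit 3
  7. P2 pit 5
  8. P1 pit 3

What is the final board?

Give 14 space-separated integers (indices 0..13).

Move 1: P2 pit1 -> P1=[5,4,4,2,4,5](0) P2=[3,0,4,5,4,6](1)
Move 2: P1 pit3 -> P1=[5,4,4,0,5,6](0) P2=[3,0,4,5,4,6](1)
Move 3: P1 pit5 -> P1=[5,4,4,0,5,0](1) P2=[4,1,5,6,5,6](1)
Move 4: P1 pit4 -> P1=[5,4,4,0,0,1](2) P2=[5,2,6,6,5,6](1)
Move 5: P1 pit2 -> P1=[5,4,0,1,1,2](3) P2=[5,2,6,6,5,6](1)
Move 6: P2 pit3 -> P1=[6,5,1,1,1,2](3) P2=[5,2,6,0,6,7](2)
Move 7: P2 pit5 -> P1=[7,6,2,2,2,3](3) P2=[5,2,6,0,6,0](3)
Move 8: P1 pit3 -> P1=[7,6,2,0,3,4](3) P2=[5,2,6,0,6,0](3)

Answer: 7 6 2 0 3 4 3 5 2 6 0 6 0 3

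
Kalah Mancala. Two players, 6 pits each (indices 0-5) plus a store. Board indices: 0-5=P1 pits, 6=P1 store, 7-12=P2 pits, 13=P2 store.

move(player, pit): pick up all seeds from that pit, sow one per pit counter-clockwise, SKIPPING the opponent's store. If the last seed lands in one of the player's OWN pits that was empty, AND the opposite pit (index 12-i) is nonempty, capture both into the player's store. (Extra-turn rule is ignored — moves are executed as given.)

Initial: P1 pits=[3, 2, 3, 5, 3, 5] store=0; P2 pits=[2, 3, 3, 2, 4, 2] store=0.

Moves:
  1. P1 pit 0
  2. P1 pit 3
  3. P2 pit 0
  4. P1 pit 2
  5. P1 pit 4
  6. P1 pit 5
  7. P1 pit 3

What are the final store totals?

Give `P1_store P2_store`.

Answer: 16 0

Derivation:
Move 1: P1 pit0 -> P1=[0,3,4,6,3,5](0) P2=[2,3,3,2,4,2](0)
Move 2: P1 pit3 -> P1=[0,3,4,0,4,6](1) P2=[3,4,4,2,4,2](0)
Move 3: P2 pit0 -> P1=[0,3,4,0,4,6](1) P2=[0,5,5,3,4,2](0)
Move 4: P1 pit2 -> P1=[0,3,0,1,5,7](2) P2=[0,5,5,3,4,2](0)
Move 5: P1 pit4 -> P1=[0,3,0,1,0,8](3) P2=[1,6,6,3,4,2](0)
Move 6: P1 pit5 -> P1=[0,3,0,1,0,0](8) P2=[2,7,7,4,5,0](0)
Move 7: P1 pit3 -> P1=[0,3,0,0,0,0](16) P2=[2,0,7,4,5,0](0)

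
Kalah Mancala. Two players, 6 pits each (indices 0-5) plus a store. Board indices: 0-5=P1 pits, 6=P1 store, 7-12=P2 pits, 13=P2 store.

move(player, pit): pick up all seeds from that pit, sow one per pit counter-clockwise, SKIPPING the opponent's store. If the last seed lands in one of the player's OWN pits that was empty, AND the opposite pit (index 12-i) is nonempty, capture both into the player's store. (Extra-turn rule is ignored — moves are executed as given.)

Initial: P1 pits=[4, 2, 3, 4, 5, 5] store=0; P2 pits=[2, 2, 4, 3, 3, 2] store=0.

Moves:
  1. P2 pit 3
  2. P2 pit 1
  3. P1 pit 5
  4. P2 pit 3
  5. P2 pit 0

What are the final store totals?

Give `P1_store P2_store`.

Move 1: P2 pit3 -> P1=[4,2,3,4,5,5](0) P2=[2,2,4,0,4,3](1)
Move 2: P2 pit1 -> P1=[4,2,0,4,5,5](0) P2=[2,0,5,0,4,3](5)
Move 3: P1 pit5 -> P1=[4,2,0,4,5,0](1) P2=[3,1,6,1,4,3](5)
Move 4: P2 pit3 -> P1=[4,2,0,4,5,0](1) P2=[3,1,6,0,5,3](5)
Move 5: P2 pit0 -> P1=[4,2,0,4,5,0](1) P2=[0,2,7,1,5,3](5)

Answer: 1 5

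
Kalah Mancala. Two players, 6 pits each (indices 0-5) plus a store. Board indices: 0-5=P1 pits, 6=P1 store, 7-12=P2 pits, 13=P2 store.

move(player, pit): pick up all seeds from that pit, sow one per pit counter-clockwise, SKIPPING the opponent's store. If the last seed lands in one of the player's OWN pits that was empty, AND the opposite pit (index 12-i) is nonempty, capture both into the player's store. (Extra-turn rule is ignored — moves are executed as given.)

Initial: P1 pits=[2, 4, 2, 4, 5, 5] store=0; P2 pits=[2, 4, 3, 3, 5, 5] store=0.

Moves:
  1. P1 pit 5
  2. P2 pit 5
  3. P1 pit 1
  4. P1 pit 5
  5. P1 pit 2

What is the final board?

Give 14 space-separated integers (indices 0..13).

Answer: 3 0 0 7 7 1 4 3 5 4 4 5 0 1

Derivation:
Move 1: P1 pit5 -> P1=[2,4,2,4,5,0](1) P2=[3,5,4,4,5,5](0)
Move 2: P2 pit5 -> P1=[3,5,3,5,5,0](1) P2=[3,5,4,4,5,0](1)
Move 3: P1 pit1 -> P1=[3,0,4,6,6,1](2) P2=[3,5,4,4,5,0](1)
Move 4: P1 pit5 -> P1=[3,0,4,6,6,0](3) P2=[3,5,4,4,5,0](1)
Move 5: P1 pit2 -> P1=[3,0,0,7,7,1](4) P2=[3,5,4,4,5,0](1)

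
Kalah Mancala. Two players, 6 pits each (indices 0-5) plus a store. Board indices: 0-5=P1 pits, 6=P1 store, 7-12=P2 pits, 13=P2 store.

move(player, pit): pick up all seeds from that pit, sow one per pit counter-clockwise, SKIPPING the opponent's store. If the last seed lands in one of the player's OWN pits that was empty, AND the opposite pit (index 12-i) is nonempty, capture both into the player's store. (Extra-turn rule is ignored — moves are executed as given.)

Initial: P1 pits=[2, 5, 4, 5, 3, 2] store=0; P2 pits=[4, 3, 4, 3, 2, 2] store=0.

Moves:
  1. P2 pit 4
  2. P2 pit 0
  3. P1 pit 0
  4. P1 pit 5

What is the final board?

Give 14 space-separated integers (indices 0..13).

Answer: 0 1 5 5 3 0 1 1 4 5 4 0 3 7

Derivation:
Move 1: P2 pit4 -> P1=[2,5,4,5,3,2](0) P2=[4,3,4,3,0,3](1)
Move 2: P2 pit0 -> P1=[2,0,4,5,3,2](0) P2=[0,4,5,4,0,3](7)
Move 3: P1 pit0 -> P1=[0,1,5,5,3,2](0) P2=[0,4,5,4,0,3](7)
Move 4: P1 pit5 -> P1=[0,1,5,5,3,0](1) P2=[1,4,5,4,0,3](7)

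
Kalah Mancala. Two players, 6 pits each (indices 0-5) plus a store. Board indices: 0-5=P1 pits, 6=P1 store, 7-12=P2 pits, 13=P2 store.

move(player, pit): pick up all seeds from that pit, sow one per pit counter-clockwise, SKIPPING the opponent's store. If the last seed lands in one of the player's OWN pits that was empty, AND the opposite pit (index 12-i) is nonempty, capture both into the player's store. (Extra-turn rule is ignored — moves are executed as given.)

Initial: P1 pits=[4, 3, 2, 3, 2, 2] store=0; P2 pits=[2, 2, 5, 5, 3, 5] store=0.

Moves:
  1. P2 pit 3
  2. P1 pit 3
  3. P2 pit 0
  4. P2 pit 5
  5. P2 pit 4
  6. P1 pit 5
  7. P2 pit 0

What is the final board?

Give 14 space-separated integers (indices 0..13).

Move 1: P2 pit3 -> P1=[5,4,2,3,2,2](0) P2=[2,2,5,0,4,6](1)
Move 2: P1 pit3 -> P1=[5,4,2,0,3,3](1) P2=[2,2,5,0,4,6](1)
Move 3: P2 pit0 -> P1=[5,4,2,0,3,3](1) P2=[0,3,6,0,4,6](1)
Move 4: P2 pit5 -> P1=[6,5,3,1,4,3](1) P2=[0,3,6,0,4,0](2)
Move 5: P2 pit4 -> P1=[7,6,3,1,4,3](1) P2=[0,3,6,0,0,1](3)
Move 6: P1 pit5 -> P1=[7,6,3,1,4,0](2) P2=[1,4,6,0,0,1](3)
Move 7: P2 pit0 -> P1=[7,6,3,1,4,0](2) P2=[0,5,6,0,0,1](3)

Answer: 7 6 3 1 4 0 2 0 5 6 0 0 1 3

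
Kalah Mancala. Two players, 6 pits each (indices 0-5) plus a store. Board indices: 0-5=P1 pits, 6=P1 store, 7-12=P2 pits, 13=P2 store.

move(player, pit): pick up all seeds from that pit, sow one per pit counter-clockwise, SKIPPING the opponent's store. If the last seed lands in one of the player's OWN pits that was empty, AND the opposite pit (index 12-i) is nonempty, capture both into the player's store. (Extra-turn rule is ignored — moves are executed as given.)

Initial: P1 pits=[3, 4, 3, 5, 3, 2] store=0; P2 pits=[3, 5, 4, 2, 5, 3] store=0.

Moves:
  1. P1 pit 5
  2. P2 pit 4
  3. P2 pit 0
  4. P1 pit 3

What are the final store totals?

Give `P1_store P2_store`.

Answer: 2 7

Derivation:
Move 1: P1 pit5 -> P1=[3,4,3,5,3,0](1) P2=[4,5,4,2,5,3](0)
Move 2: P2 pit4 -> P1=[4,5,4,5,3,0](1) P2=[4,5,4,2,0,4](1)
Move 3: P2 pit0 -> P1=[4,0,4,5,3,0](1) P2=[0,6,5,3,0,4](7)
Move 4: P1 pit3 -> P1=[4,0,4,0,4,1](2) P2=[1,7,5,3,0,4](7)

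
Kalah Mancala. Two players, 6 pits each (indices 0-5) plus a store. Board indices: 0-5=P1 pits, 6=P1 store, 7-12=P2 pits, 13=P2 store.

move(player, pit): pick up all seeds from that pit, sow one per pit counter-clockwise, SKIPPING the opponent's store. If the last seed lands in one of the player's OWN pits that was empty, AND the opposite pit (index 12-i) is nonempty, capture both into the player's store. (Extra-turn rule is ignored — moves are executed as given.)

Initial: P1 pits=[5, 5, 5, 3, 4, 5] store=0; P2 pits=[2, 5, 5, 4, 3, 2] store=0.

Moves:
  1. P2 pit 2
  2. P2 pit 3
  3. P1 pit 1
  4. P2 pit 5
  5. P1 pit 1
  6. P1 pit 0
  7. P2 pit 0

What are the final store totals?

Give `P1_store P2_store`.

Move 1: P2 pit2 -> P1=[6,5,5,3,4,5](0) P2=[2,5,0,5,4,3](1)
Move 2: P2 pit3 -> P1=[7,6,5,3,4,5](0) P2=[2,5,0,0,5,4](2)
Move 3: P1 pit1 -> P1=[7,0,6,4,5,6](1) P2=[3,5,0,0,5,4](2)
Move 4: P2 pit5 -> P1=[8,1,7,4,5,6](1) P2=[3,5,0,0,5,0](3)
Move 5: P1 pit1 -> P1=[8,0,8,4,5,6](1) P2=[3,5,0,0,5,0](3)
Move 6: P1 pit0 -> P1=[0,1,9,5,6,7](2) P2=[4,6,0,0,5,0](3)
Move 7: P2 pit0 -> P1=[0,1,9,5,6,7](2) P2=[0,7,1,1,6,0](3)

Answer: 2 3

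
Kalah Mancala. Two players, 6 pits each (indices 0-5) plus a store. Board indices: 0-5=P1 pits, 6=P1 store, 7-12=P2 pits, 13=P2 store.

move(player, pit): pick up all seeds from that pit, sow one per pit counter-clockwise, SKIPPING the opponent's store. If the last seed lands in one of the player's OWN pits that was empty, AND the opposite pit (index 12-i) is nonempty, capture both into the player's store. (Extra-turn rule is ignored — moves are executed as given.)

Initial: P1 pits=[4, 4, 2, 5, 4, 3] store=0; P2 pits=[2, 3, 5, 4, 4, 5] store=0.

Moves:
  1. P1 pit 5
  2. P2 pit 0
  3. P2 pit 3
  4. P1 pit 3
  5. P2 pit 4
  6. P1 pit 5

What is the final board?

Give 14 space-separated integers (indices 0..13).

Answer: 6 6 3 0 5 0 3 1 6 6 0 0 7 2

Derivation:
Move 1: P1 pit5 -> P1=[4,4,2,5,4,0](1) P2=[3,4,5,4,4,5](0)
Move 2: P2 pit0 -> P1=[4,4,2,5,4,0](1) P2=[0,5,6,5,4,5](0)
Move 3: P2 pit3 -> P1=[5,5,2,5,4,0](1) P2=[0,5,6,0,5,6](1)
Move 4: P1 pit3 -> P1=[5,5,2,0,5,1](2) P2=[1,6,6,0,5,6](1)
Move 5: P2 pit4 -> P1=[6,6,3,0,5,1](2) P2=[1,6,6,0,0,7](2)
Move 6: P1 pit5 -> P1=[6,6,3,0,5,0](3) P2=[1,6,6,0,0,7](2)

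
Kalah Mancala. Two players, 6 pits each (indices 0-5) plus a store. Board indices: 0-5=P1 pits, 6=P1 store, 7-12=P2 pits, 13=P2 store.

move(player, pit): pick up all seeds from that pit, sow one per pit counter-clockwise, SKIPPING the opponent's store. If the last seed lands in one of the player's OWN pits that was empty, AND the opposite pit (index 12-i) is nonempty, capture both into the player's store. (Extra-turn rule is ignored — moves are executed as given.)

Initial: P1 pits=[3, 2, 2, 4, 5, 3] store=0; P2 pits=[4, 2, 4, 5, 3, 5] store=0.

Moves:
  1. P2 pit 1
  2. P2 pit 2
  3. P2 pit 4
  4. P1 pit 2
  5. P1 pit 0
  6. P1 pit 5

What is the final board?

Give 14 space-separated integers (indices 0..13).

Move 1: P2 pit1 -> P1=[3,2,2,4,5,3](0) P2=[4,0,5,6,3,5](0)
Move 2: P2 pit2 -> P1=[4,2,2,4,5,3](0) P2=[4,0,0,7,4,6](1)
Move 3: P2 pit4 -> P1=[5,3,2,4,5,3](0) P2=[4,0,0,7,0,7](2)
Move 4: P1 pit2 -> P1=[5,3,0,5,6,3](0) P2=[4,0,0,7,0,7](2)
Move 5: P1 pit0 -> P1=[0,4,1,6,7,4](0) P2=[4,0,0,7,0,7](2)
Move 6: P1 pit5 -> P1=[0,4,1,6,7,0](1) P2=[5,1,1,7,0,7](2)

Answer: 0 4 1 6 7 0 1 5 1 1 7 0 7 2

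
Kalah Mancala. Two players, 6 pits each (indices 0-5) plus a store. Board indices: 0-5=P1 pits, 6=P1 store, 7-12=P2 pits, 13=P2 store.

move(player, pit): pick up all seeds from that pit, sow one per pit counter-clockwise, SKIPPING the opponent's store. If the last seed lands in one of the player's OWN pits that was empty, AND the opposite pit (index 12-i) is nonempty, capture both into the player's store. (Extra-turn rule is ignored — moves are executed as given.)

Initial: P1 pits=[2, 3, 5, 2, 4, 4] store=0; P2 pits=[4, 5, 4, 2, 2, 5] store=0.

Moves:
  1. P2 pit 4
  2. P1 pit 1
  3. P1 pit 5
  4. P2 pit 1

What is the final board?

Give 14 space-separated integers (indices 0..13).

Move 1: P2 pit4 -> P1=[2,3,5,2,4,4](0) P2=[4,5,4,2,0,6](1)
Move 2: P1 pit1 -> P1=[2,0,6,3,5,4](0) P2=[4,5,4,2,0,6](1)
Move 3: P1 pit5 -> P1=[2,0,6,3,5,0](1) P2=[5,6,5,2,0,6](1)
Move 4: P2 pit1 -> P1=[3,0,6,3,5,0](1) P2=[5,0,6,3,1,7](2)

Answer: 3 0 6 3 5 0 1 5 0 6 3 1 7 2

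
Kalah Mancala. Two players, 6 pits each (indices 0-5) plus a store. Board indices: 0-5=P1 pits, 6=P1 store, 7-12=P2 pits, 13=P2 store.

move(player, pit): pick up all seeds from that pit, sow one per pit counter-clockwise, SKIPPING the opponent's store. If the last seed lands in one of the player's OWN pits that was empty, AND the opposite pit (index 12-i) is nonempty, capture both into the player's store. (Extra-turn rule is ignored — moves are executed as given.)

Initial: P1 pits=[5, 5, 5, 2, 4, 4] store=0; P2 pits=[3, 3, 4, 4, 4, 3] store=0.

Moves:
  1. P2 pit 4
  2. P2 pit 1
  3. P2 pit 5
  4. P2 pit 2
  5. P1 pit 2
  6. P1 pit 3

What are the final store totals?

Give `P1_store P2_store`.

Answer: 2 10

Derivation:
Move 1: P2 pit4 -> P1=[6,6,5,2,4,4](0) P2=[3,3,4,4,0,4](1)
Move 2: P2 pit1 -> P1=[6,0,5,2,4,4](0) P2=[3,0,5,5,0,4](8)
Move 3: P2 pit5 -> P1=[7,1,6,2,4,4](0) P2=[3,0,5,5,0,0](9)
Move 4: P2 pit2 -> P1=[8,1,6,2,4,4](0) P2=[3,0,0,6,1,1](10)
Move 5: P1 pit2 -> P1=[8,1,0,3,5,5](1) P2=[4,1,0,6,1,1](10)
Move 6: P1 pit3 -> P1=[8,1,0,0,6,6](2) P2=[4,1,0,6,1,1](10)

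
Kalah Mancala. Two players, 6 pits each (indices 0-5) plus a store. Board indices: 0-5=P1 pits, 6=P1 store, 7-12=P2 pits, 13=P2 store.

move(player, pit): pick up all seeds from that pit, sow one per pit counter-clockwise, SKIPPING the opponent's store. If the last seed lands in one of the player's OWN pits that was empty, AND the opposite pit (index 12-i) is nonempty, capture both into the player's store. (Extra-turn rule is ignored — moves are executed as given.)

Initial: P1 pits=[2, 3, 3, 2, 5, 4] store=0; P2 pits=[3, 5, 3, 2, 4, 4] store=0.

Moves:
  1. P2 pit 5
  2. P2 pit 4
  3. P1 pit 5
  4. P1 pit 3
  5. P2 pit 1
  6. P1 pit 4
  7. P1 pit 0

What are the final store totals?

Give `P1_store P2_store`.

Answer: 7 3

Derivation:
Move 1: P2 pit5 -> P1=[3,4,4,2,5,4](0) P2=[3,5,3,2,4,0](1)
Move 2: P2 pit4 -> P1=[4,5,4,2,5,4](0) P2=[3,5,3,2,0,1](2)
Move 3: P1 pit5 -> P1=[4,5,4,2,5,0](1) P2=[4,6,4,2,0,1](2)
Move 4: P1 pit3 -> P1=[4,5,4,0,6,0](6) P2=[0,6,4,2,0,1](2)
Move 5: P2 pit1 -> P1=[5,5,4,0,6,0](6) P2=[0,0,5,3,1,2](3)
Move 6: P1 pit4 -> P1=[5,5,4,0,0,1](7) P2=[1,1,6,4,1,2](3)
Move 7: P1 pit0 -> P1=[0,6,5,1,1,2](7) P2=[1,1,6,4,1,2](3)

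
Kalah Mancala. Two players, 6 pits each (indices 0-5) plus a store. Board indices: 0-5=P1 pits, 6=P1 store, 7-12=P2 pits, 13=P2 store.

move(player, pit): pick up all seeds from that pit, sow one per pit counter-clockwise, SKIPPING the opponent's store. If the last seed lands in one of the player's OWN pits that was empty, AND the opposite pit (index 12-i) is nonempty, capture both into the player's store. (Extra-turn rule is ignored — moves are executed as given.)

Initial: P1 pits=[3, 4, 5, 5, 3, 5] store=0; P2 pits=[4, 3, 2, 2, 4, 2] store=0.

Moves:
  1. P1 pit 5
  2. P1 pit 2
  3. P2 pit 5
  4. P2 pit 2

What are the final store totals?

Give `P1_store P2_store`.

Move 1: P1 pit5 -> P1=[3,4,5,5,3,0](1) P2=[5,4,3,3,4,2](0)
Move 2: P1 pit2 -> P1=[3,4,0,6,4,1](2) P2=[6,4,3,3,4,2](0)
Move 3: P2 pit5 -> P1=[4,4,0,6,4,1](2) P2=[6,4,3,3,4,0](1)
Move 4: P2 pit2 -> P1=[0,4,0,6,4,1](2) P2=[6,4,0,4,5,0](6)

Answer: 2 6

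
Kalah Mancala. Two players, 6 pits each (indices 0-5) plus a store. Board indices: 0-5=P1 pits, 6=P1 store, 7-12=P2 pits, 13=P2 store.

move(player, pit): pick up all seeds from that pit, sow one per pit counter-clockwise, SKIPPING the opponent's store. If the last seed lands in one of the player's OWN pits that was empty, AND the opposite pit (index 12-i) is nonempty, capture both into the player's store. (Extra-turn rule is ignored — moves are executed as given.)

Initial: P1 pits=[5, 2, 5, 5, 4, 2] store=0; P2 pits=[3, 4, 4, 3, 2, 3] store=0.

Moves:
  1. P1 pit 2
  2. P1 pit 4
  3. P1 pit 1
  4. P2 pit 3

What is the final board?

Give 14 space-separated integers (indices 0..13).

Answer: 5 0 1 7 0 4 2 5 5 5 0 3 4 1

Derivation:
Move 1: P1 pit2 -> P1=[5,2,0,6,5,3](1) P2=[4,4,4,3,2,3](0)
Move 2: P1 pit4 -> P1=[5,2,0,6,0,4](2) P2=[5,5,5,3,2,3](0)
Move 3: P1 pit1 -> P1=[5,0,1,7,0,4](2) P2=[5,5,5,3,2,3](0)
Move 4: P2 pit3 -> P1=[5,0,1,7,0,4](2) P2=[5,5,5,0,3,4](1)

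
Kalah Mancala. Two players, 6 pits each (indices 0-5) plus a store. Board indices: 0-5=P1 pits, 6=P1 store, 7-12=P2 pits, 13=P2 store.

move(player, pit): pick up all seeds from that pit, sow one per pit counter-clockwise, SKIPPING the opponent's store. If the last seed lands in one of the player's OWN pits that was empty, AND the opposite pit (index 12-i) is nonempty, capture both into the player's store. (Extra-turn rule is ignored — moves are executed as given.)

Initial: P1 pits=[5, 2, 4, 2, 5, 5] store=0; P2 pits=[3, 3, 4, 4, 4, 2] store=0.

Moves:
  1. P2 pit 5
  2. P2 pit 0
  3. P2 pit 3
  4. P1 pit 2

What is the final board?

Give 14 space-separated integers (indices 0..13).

Answer: 7 3 0 3 6 6 1 0 4 5 0 5 1 2

Derivation:
Move 1: P2 pit5 -> P1=[6,2,4,2,5,5](0) P2=[3,3,4,4,4,0](1)
Move 2: P2 pit0 -> P1=[6,2,4,2,5,5](0) P2=[0,4,5,5,4,0](1)
Move 3: P2 pit3 -> P1=[7,3,4,2,5,5](0) P2=[0,4,5,0,5,1](2)
Move 4: P1 pit2 -> P1=[7,3,0,3,6,6](1) P2=[0,4,5,0,5,1](2)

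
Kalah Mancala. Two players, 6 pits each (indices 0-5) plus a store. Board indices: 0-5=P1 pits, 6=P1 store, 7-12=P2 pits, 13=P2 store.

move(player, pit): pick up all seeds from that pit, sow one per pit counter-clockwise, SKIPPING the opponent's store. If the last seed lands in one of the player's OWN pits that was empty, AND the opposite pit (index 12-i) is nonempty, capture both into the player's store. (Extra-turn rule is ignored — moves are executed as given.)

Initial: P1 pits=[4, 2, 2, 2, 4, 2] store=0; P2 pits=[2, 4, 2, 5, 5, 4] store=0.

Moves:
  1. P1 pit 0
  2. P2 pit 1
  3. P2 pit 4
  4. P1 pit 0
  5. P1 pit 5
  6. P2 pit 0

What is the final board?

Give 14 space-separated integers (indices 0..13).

Answer: 0 5 4 4 5 0 1 0 1 4 7 0 6 1

Derivation:
Move 1: P1 pit0 -> P1=[0,3,3,3,5,2](0) P2=[2,4,2,5,5,4](0)
Move 2: P2 pit1 -> P1=[0,3,3,3,5,2](0) P2=[2,0,3,6,6,5](0)
Move 3: P2 pit4 -> P1=[1,4,4,4,5,2](0) P2=[2,0,3,6,0,6](1)
Move 4: P1 pit0 -> P1=[0,5,4,4,5,2](0) P2=[2,0,3,6,0,6](1)
Move 5: P1 pit5 -> P1=[0,5,4,4,5,0](1) P2=[3,0,3,6,0,6](1)
Move 6: P2 pit0 -> P1=[0,5,4,4,5,0](1) P2=[0,1,4,7,0,6](1)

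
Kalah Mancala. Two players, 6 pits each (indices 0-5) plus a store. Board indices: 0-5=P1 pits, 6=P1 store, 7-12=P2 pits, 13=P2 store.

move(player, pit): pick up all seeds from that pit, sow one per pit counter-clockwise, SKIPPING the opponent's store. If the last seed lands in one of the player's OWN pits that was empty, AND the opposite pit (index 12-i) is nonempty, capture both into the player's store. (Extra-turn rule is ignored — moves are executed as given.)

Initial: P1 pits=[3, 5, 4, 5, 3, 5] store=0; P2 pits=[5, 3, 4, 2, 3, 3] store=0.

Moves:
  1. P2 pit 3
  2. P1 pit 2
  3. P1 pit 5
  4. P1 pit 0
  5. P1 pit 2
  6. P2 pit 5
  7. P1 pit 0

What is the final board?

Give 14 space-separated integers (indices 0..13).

Move 1: P2 pit3 -> P1=[3,5,4,5,3,5](0) P2=[5,3,4,0,4,4](0)
Move 2: P1 pit2 -> P1=[3,5,0,6,4,6](1) P2=[5,3,4,0,4,4](0)
Move 3: P1 pit5 -> P1=[3,5,0,6,4,0](2) P2=[6,4,5,1,5,4](0)
Move 4: P1 pit0 -> P1=[0,6,1,7,4,0](2) P2=[6,4,5,1,5,4](0)
Move 5: P1 pit2 -> P1=[0,6,0,8,4,0](2) P2=[6,4,5,1,5,4](0)
Move 6: P2 pit5 -> P1=[1,7,1,8,4,0](2) P2=[6,4,5,1,5,0](1)
Move 7: P1 pit0 -> P1=[0,8,1,8,4,0](2) P2=[6,4,5,1,5,0](1)

Answer: 0 8 1 8 4 0 2 6 4 5 1 5 0 1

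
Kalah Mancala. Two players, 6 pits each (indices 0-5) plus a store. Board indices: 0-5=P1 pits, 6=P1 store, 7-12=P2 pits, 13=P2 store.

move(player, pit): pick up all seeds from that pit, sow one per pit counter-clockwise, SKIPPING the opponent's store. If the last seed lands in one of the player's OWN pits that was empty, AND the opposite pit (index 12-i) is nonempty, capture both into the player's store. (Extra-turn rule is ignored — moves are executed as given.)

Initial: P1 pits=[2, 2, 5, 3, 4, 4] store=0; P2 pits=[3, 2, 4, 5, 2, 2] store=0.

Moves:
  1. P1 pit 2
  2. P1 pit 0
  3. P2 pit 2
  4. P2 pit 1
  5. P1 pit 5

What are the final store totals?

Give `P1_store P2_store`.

Move 1: P1 pit2 -> P1=[2,2,0,4,5,5](1) P2=[4,2,4,5,2,2](0)
Move 2: P1 pit0 -> P1=[0,3,0,4,5,5](7) P2=[4,2,4,0,2,2](0)
Move 3: P2 pit2 -> P1=[0,3,0,4,5,5](7) P2=[4,2,0,1,3,3](1)
Move 4: P2 pit1 -> P1=[0,3,0,4,5,5](7) P2=[4,0,1,2,3,3](1)
Move 5: P1 pit5 -> P1=[0,3,0,4,5,0](8) P2=[5,1,2,3,3,3](1)

Answer: 8 1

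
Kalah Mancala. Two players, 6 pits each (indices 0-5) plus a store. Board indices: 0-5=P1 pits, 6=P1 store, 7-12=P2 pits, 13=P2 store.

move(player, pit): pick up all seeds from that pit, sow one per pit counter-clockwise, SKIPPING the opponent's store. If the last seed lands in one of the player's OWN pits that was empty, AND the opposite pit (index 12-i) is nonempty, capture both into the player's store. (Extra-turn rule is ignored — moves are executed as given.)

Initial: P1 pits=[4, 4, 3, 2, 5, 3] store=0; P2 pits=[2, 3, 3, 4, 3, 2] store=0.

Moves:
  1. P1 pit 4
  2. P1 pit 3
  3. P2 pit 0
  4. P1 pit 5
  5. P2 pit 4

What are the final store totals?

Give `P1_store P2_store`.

Move 1: P1 pit4 -> P1=[4,4,3,2,0,4](1) P2=[3,4,4,4,3,2](0)
Move 2: P1 pit3 -> P1=[4,4,3,0,1,5](1) P2=[3,4,4,4,3,2](0)
Move 3: P2 pit0 -> P1=[4,4,3,0,1,5](1) P2=[0,5,5,5,3,2](0)
Move 4: P1 pit5 -> P1=[4,4,3,0,1,0](2) P2=[1,6,6,6,3,2](0)
Move 5: P2 pit4 -> P1=[5,4,3,0,1,0](2) P2=[1,6,6,6,0,3](1)

Answer: 2 1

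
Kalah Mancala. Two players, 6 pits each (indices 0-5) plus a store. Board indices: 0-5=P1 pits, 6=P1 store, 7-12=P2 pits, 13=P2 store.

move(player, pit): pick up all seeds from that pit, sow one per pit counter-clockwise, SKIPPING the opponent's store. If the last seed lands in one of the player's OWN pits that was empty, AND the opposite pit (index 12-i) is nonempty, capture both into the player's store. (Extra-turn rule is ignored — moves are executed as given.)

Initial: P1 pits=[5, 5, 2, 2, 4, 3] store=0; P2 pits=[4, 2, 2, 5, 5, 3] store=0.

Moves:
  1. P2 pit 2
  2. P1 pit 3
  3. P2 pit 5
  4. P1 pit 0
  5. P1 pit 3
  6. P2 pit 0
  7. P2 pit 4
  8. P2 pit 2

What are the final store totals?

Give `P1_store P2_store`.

Answer: 1 2

Derivation:
Move 1: P2 pit2 -> P1=[5,5,2,2,4,3](0) P2=[4,2,0,6,6,3](0)
Move 2: P1 pit3 -> P1=[5,5,2,0,5,4](0) P2=[4,2,0,6,6,3](0)
Move 3: P2 pit5 -> P1=[6,6,2,0,5,4](0) P2=[4,2,0,6,6,0](1)
Move 4: P1 pit0 -> P1=[0,7,3,1,6,5](1) P2=[4,2,0,6,6,0](1)
Move 5: P1 pit3 -> P1=[0,7,3,0,7,5](1) P2=[4,2,0,6,6,0](1)
Move 6: P2 pit0 -> P1=[0,7,3,0,7,5](1) P2=[0,3,1,7,7,0](1)
Move 7: P2 pit4 -> P1=[1,8,4,1,8,5](1) P2=[0,3,1,7,0,1](2)
Move 8: P2 pit2 -> P1=[1,8,4,1,8,5](1) P2=[0,3,0,8,0,1](2)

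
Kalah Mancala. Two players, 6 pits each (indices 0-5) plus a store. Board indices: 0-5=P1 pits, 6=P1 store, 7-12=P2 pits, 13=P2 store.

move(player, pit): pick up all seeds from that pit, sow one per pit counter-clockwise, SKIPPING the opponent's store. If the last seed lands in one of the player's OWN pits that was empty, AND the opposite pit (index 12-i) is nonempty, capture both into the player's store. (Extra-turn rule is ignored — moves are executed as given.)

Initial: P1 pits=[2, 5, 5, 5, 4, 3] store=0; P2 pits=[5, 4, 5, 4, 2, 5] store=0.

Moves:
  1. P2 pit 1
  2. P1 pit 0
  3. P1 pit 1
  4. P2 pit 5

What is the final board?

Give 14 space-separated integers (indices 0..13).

Answer: 1 1 8 7 6 4 1 6 0 6 5 3 0 1

Derivation:
Move 1: P2 pit1 -> P1=[2,5,5,5,4,3](0) P2=[5,0,6,5,3,6](0)
Move 2: P1 pit0 -> P1=[0,6,6,5,4,3](0) P2=[5,0,6,5,3,6](0)
Move 3: P1 pit1 -> P1=[0,0,7,6,5,4](1) P2=[6,0,6,5,3,6](0)
Move 4: P2 pit5 -> P1=[1,1,8,7,6,4](1) P2=[6,0,6,5,3,0](1)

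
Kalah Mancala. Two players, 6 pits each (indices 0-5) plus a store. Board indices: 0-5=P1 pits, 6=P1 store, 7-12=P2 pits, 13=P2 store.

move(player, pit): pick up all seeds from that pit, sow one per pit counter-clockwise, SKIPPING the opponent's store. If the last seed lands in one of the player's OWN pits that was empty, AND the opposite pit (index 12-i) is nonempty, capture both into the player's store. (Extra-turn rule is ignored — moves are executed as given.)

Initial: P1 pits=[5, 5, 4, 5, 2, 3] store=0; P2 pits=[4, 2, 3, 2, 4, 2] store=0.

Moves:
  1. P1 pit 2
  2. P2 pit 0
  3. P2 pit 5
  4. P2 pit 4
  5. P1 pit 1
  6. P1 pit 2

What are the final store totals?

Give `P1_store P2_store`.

Answer: 2 2

Derivation:
Move 1: P1 pit2 -> P1=[5,5,0,6,3,4](1) P2=[4,2,3,2,4,2](0)
Move 2: P2 pit0 -> P1=[5,5,0,6,3,4](1) P2=[0,3,4,3,5,2](0)
Move 3: P2 pit5 -> P1=[6,5,0,6,3,4](1) P2=[0,3,4,3,5,0](1)
Move 4: P2 pit4 -> P1=[7,6,1,6,3,4](1) P2=[0,3,4,3,0,1](2)
Move 5: P1 pit1 -> P1=[7,0,2,7,4,5](2) P2=[1,3,4,3,0,1](2)
Move 6: P1 pit2 -> P1=[7,0,0,8,5,5](2) P2=[1,3,4,3,0,1](2)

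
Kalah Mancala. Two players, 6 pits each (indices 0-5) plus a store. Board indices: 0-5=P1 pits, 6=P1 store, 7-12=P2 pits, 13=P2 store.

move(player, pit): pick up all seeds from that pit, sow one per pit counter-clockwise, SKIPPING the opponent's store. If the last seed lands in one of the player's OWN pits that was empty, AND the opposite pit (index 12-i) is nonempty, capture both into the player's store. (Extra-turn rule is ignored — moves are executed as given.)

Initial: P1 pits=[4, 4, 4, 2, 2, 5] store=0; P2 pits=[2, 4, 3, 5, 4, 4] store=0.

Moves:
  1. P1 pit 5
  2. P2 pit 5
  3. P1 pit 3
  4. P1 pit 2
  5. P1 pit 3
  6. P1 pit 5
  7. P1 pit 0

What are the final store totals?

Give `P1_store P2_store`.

Answer: 9 1

Derivation:
Move 1: P1 pit5 -> P1=[4,4,4,2,2,0](1) P2=[3,5,4,6,4,4](0)
Move 2: P2 pit5 -> P1=[5,5,5,2,2,0](1) P2=[3,5,4,6,4,0](1)
Move 3: P1 pit3 -> P1=[5,5,5,0,3,0](5) P2=[0,5,4,6,4,0](1)
Move 4: P1 pit2 -> P1=[5,5,0,1,4,1](6) P2=[1,5,4,6,4,0](1)
Move 5: P1 pit3 -> P1=[5,5,0,0,5,1](6) P2=[1,5,4,6,4,0](1)
Move 6: P1 pit5 -> P1=[5,5,0,0,5,0](7) P2=[1,5,4,6,4,0](1)
Move 7: P1 pit0 -> P1=[0,6,1,1,6,0](9) P2=[0,5,4,6,4,0](1)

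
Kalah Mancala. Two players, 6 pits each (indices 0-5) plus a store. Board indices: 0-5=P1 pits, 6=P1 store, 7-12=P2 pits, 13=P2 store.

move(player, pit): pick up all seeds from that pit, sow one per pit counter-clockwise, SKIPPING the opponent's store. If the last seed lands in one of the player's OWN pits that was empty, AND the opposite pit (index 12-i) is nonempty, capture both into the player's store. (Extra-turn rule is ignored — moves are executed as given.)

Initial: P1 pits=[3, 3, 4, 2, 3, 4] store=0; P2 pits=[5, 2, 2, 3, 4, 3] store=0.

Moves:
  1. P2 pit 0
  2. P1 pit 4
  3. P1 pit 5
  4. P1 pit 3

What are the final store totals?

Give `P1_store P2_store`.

Answer: 5 0

Derivation:
Move 1: P2 pit0 -> P1=[3,3,4,2,3,4](0) P2=[0,3,3,4,5,4](0)
Move 2: P1 pit4 -> P1=[3,3,4,2,0,5](1) P2=[1,3,3,4,5,4](0)
Move 3: P1 pit5 -> P1=[3,3,4,2,0,0](2) P2=[2,4,4,5,5,4](0)
Move 4: P1 pit3 -> P1=[3,3,4,0,1,0](5) P2=[0,4,4,5,5,4](0)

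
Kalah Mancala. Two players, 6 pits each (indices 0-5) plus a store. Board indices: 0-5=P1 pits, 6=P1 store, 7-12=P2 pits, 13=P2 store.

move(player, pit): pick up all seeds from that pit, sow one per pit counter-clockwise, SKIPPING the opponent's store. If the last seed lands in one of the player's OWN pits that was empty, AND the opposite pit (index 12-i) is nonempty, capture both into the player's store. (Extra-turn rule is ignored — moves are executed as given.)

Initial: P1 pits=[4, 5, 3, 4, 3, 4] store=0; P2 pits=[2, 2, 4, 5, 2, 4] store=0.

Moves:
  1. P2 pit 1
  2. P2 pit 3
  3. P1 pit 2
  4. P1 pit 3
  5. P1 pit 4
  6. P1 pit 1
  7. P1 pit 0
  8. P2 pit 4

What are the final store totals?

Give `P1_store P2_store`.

Answer: 4 2

Derivation:
Move 1: P2 pit1 -> P1=[4,5,3,4,3,4](0) P2=[2,0,5,6,2,4](0)
Move 2: P2 pit3 -> P1=[5,6,4,4,3,4](0) P2=[2,0,5,0,3,5](1)
Move 3: P1 pit2 -> P1=[5,6,0,5,4,5](1) P2=[2,0,5,0,3,5](1)
Move 4: P1 pit3 -> P1=[5,6,0,0,5,6](2) P2=[3,1,5,0,3,5](1)
Move 5: P1 pit4 -> P1=[5,6,0,0,0,7](3) P2=[4,2,6,0,3,5](1)
Move 6: P1 pit1 -> P1=[5,0,1,1,1,8](4) P2=[5,2,6,0,3,5](1)
Move 7: P1 pit0 -> P1=[0,1,2,2,2,9](4) P2=[5,2,6,0,3,5](1)
Move 8: P2 pit4 -> P1=[1,1,2,2,2,9](4) P2=[5,2,6,0,0,6](2)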